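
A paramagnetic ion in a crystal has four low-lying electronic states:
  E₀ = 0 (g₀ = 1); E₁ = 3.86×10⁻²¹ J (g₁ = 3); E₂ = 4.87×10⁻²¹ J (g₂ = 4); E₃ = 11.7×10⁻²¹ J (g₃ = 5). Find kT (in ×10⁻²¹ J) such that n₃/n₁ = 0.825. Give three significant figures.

n₃/n₁ = (g₃/g₁) exp[−(E₃−E₁)/kT] = 0.825.
⇒ (E₃−E₁)/kT = ln((5/3)/0.825) = ln(2.0202) = 0.70320.
kT = 7.84 ×10⁻²¹ J / 0.70320 = 11.1 ×10⁻²¹ J.

11.1 ×10⁻²¹ J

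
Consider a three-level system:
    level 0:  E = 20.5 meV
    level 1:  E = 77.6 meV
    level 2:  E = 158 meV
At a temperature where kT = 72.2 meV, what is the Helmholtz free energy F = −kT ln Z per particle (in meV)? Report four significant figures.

Eᵢ/kT = 0.283934, 1.07479, 2.18837.
Z = Σ e^(−Eᵢ/kT) = e^(−0.283934) + e^(−1.07479) + e^(−2.18837) = 0.752816 + 0.341369 + 0.112099 = 1.20628.
F = −kT ln Z = −72.2 × ln(1.20628) = −72.2 × 0.187541 = -13.54 meV.

-13.54 meV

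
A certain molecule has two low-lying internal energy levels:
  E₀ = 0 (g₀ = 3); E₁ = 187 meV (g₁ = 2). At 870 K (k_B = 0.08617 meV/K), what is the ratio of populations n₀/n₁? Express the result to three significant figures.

18.2

k_BT = 0.08617 × 870 K = 74.968 meV.
n₀/n₁ = (g₀/g₁) exp[−(E₀−E₁)/kT] = (3/2) × exp(−(-187 meV)/(74.968 meV)) = (3/2) × exp(2.4944) = 18.2.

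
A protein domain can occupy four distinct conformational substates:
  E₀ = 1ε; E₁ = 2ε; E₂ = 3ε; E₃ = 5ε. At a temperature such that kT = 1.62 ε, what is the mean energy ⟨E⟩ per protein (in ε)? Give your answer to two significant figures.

1.8 ε

Eᵢ/kT = 0.6173, 1.235, 1.852, 3.086.
Z = Σ e^(−Eᵢ/kT) = e^(−0.6173) + e^(−1.235) + e^(−1.852) + e^(−3.086) = 0.5394 + 0.2908 + 0.1569 + 0.04568 = 1.033.
⟨E⟩ = Σ Eᵢ e^(−Eᵢ/kT) / Z = (1·0.5394 + 2·0.2908 + 3·0.1569 + 5·0.04568) / 1.033 = 1.8 ε.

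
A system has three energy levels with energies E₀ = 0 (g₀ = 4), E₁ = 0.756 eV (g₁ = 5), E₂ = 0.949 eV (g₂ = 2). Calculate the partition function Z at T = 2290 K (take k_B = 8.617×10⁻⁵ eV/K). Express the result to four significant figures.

k_BT = 8.617×10⁻⁵ × 2290 K = 0.197329 eV.
Eᵢ/kT = 0, 3.83117, 4.80923.
Z = Σ gᵢe^(−Eᵢ/kT) = 4·e^(−0) + 5·e^(−3.83117) + 2·e^(−4.80923) = 4.00000 + 0.108421 + 0.0163083 = 4.12473.

Z = 4.125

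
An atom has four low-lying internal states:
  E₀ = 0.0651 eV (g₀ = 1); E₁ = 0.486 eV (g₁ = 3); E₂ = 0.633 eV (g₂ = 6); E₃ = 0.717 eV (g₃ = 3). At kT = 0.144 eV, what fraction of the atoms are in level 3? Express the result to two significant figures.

0.025

Eᵢ/kT = 0.4521, 3.375, 4.396, 4.979.
Z = Σ gᵢe^(−Eᵢ/kT) = 1·e^(−0.4521) + 3·e^(−3.375) + 6·e^(−4.396) + 3·e^(−4.979) = 0.6363 + 0.1027 + 0.07396 + 0.02064 = 0.8336.
P₃ = g₃ e^(−E₃/kT) / Z = 0.02064/0.8336 = 0.025.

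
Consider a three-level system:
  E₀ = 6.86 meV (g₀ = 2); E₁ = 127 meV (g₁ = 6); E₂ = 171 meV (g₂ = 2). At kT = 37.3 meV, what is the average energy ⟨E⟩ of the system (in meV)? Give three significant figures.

Eᵢ/kT = 0.18391, 3.4048, 4.5845.
Z = Σ gᵢe^(−Eᵢ/kT) = 2·e^(−0.18391) + 6·e^(−3.4048) + 2·e^(−4.5845) = 1.6640 + 0.19928 + 0.020418 = 1.8837.
⟨E⟩ = Σ Eᵢ gᵢe^(−Eᵢ/kT) / Z = (6.86·1.6640 + 127·0.19928 + 171·0.020418) / 1.8837 = 21.3 meV.

21.3 meV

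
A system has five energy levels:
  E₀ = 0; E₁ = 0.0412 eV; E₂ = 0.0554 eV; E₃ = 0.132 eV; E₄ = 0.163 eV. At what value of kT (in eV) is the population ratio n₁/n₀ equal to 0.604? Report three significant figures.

n₁/n₀ = exp[−(E₁−E₀)/kT] = 0.604.
⇒ (E₁−E₀)/kT = ln(1/0.604) = ln(1.6556) = 0.50416.
kT = 0.0412 eV / 0.50416 = 0.0817 eV.

0.0817 eV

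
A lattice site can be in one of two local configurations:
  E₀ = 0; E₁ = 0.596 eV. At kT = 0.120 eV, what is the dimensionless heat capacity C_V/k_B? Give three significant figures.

Eᵢ/kT = 0, 4.9667.
Z = Σ e^(−Eᵢ/kT) = e^(−0) + e^(−4.9667) = 1.0000 + 0.0069661 = 1.0070.
⟨E⟩ = 0.0041229 eV, ⟨E²⟩ = 0.0024573 eV².
C_V/k_B = (⟨E²⟩ − ⟨E⟩²)/(kT)² = (0.0024573 − 0.000016998)/0.014400 = 0.169.

0.169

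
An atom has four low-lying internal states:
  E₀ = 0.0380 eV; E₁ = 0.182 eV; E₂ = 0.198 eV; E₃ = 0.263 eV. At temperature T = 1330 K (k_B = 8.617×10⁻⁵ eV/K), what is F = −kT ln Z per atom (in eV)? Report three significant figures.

-0.0210 eV

k_BT = 8.617×10⁻⁵ × 1330 K = 0.11461 eV.
Eᵢ/kT = 0.33156, 1.5880, 1.7276, 2.2947.
Z = Σ e^(−Eᵢ/kT) = e^(−0.33156) + e^(−1.5880) + e^(−1.7276) + e^(−2.2947) = 0.71780 + 0.20433 + 0.17771 + 0.10079 = 1.2006.
F = −kT ln Z = −0.11461 × ln(1.2006) = −0.11461 × 0.18282 = -0.0210 eV.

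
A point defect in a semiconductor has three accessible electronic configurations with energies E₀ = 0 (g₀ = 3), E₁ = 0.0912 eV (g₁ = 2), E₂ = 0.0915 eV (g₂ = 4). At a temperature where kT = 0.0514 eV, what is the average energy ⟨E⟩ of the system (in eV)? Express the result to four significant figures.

Eᵢ/kT = 0, 1.77432, 1.78016.
Z = Σ gᵢe^(−Eᵢ/kT) = 3·e^(−0) + 2·e^(−1.77432) + 4·e^(−1.78016) = 3.00000 + 0.339197 + 0.674445 = 4.01364.
⟨E⟩ = Σ Eᵢ gᵢe^(−Eᵢ/kT) / Z = (0·3.00000 + 0.0912·0.339197 + 0.0915·0.674445) / 4.01364 = 0.02308 eV.

0.02308 eV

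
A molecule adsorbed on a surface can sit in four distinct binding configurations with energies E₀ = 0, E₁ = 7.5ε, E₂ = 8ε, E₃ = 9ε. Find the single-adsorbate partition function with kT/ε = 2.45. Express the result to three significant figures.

Z = 1.11

Eᵢ/kT = 0, 3.0612, 3.2653, 3.6735.
Z = Σ e^(−Eᵢ/kT) = e^(−0) + e^(−3.0612) + e^(−3.2653) + e^(−3.6735) = 1.0000 + 0.046831 + 0.038185 + 0.025387 = 1.1104.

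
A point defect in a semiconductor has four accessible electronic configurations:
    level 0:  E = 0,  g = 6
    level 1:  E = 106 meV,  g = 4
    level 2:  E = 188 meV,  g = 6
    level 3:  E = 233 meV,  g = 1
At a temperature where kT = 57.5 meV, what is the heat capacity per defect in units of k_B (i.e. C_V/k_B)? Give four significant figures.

Eᵢ/kT = 0, 1.84348, 3.26957, 4.05217.
Z = Σ gᵢe^(−Eᵢ/kT) = 6·e^(−0) + 4·e^(−1.84348) + 6·e^(−3.26957) + 1·e^(−4.05217) = 6.00000 + 0.633063 + 0.228137 + 0.0173846 = 6.87858.
⟨E⟩ = 16.5797 meV, ⟨E²⟩ = 2343.53 meV².
C_V/k_B = (⟨E²⟩ − ⟨E⟩²)/(kT)² = (2343.53 − 274.886)/3306.25 = 0.6257.

0.6257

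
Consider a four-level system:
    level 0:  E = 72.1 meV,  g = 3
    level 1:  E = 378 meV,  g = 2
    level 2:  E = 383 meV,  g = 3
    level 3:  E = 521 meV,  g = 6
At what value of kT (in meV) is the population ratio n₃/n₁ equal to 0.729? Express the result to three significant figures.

n₃/n₁ = (g₃/g₁) exp[−(E₃−E₁)/kT] = 0.729.
⇒ (E₃−E₁)/kT = ln((6/2)/0.729) = ln(4.1152) = 1.4147.
kT = 143 meV / 1.4147 = 101 meV.

101 meV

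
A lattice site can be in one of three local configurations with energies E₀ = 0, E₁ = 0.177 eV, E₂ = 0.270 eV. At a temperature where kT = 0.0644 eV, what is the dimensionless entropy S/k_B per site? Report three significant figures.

0.298

Eᵢ/kT = 0, 2.7484, 4.1925.
Z = Σ e^(−Eᵢ/kT) = e^(−0) + e^(−2.7484) + e^(−4.1925) = 1.0000 + 0.064030 + 0.015108 = 1.0791.
⟨E⟩ = Σ EᵢPᵢ = 0.014283 eV.
S/k_B = ln Z + ⟨E⟩/kT = ln(1.0791) + 0.014283/0.0644 = 0.076127 + 0.22179 = 0.298.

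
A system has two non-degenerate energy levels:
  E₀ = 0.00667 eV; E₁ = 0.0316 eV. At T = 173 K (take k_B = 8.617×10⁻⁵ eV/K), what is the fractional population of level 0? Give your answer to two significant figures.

k_BT = 8.617×10⁻⁵ × 173 K = 0.01491 eV.
Eᵢ/kT = 0.4474, 2.119.
Z = Σ e^(−Eᵢ/kT) = e^(−0.4474) + e^(−2.119) = 0.6393 + 0.1202 = 0.7595.
P₀ = e^(−E₀/kT) / Z = 0.6393/0.7595 = 0.84.

0.84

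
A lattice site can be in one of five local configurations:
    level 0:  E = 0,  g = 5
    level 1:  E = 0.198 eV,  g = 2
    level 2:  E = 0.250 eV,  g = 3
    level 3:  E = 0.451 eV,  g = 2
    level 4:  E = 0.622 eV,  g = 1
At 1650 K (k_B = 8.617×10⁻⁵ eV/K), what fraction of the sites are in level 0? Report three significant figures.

0.818

k_BT = 8.617×10⁻⁵ × 1650 K = 0.14218 eV.
Eᵢ/kT = 0, 1.3926, 1.7583, 3.1720, 4.3747.
Z = Σ gᵢe^(−Eᵢ/kT) = 5·e^(−0) + 2·e^(−1.3926) + 3·e^(−1.7583) + 2·e^(−3.1720) + 1·e^(−4.3747) = 5.0000 + 0.49686 + 0.51701 + 0.083839 + 0.012592 = 6.1103.
P₀ = g₀ e^(−E₀/kT) / Z = 5.0000/6.1103 = 0.818.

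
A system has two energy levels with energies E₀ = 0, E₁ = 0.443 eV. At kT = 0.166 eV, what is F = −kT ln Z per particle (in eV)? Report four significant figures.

Eᵢ/kT = 0, 2.66867.
Z = Σ e^(−Eᵢ/kT) = e^(−0) + e^(−2.66867) = 1.00000 + 0.0693444 = 1.06934.
F = −kT ln Z = −0.166 × ln(1.06934) = −0.166 × 0.0670416 = -0.01113 eV.

-0.01113 eV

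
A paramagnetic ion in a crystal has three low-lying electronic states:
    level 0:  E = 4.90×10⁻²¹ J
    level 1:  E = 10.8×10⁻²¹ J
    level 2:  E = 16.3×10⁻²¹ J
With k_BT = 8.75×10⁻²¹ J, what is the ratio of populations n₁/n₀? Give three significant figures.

n₁/n₀ = exp[−(E₁−E₀)/kT] = exp(−(5.90 ×10⁻²¹ J)/(8.75 ×10⁻²¹ J)) = exp(-0.67429) = 0.510.

0.510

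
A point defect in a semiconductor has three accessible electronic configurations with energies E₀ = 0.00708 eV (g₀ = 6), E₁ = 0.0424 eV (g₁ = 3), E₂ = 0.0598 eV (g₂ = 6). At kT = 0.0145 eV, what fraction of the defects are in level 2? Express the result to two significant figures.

Eᵢ/kT = 0.4883, 2.924, 4.124.
Z = Σ gᵢe^(−Eᵢ/kT) = 6·e^(−0.4883) + 3·e^(−2.924) + 6·e^(−4.124) = 3.682 + 0.1612 + 0.09708 = 3.940.
P₂ = g₂ e^(−E₂/kT) / Z = 0.09708/3.940 = 0.025.

0.025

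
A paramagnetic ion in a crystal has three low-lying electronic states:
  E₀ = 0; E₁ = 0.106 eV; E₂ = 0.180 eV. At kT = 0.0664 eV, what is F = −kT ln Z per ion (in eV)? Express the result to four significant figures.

Eᵢ/kT = 0, 1.59639, 2.71084.
Z = Σ e^(−Eᵢ/kT) = e^(−0) + e^(−1.59639) + e^(−2.71084) = 1.00000 + 0.202627 + 0.0664809 = 1.26911.
F = −kT ln Z = −0.0664 × ln(1.26911) = −0.0664 × 0.238316 = -0.01582 eV.

-0.01582 eV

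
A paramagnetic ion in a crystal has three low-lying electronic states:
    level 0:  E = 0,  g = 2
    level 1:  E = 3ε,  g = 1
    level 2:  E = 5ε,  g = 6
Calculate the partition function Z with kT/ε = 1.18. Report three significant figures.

Eᵢ/kT = 0, 2.5424, 4.2373.
Z = Σ gᵢe^(−Eᵢ/kT) = 2·e^(−0) + 1·e^(−2.5424) + 6·e^(−4.2373) = 2.0000 + 0.078677 + 0.086679 = 2.1654.

Z = 2.17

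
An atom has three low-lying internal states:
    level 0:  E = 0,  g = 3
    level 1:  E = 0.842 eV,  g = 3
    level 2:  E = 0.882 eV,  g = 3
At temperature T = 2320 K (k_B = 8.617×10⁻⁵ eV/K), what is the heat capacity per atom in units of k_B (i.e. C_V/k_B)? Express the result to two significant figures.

k_BT = 8.617×10⁻⁵ × 2320 K = 0.1999 eV.
Eᵢ/kT = 0, 4.212, 4.412.
Z = Σ gᵢe^(−Eᵢ/kT) = 3·e^(−0) + 3·e^(−4.212) + 3·e^(−4.412) = 3.000 + 0.04445 + 0.03639 = 3.081.
⟨E⟩ = 0.02257 eV, ⟨E²⟩ = 0.01942 eV².
C_V/k_B = (⟨E²⟩ − ⟨E⟩²)/(kT)² = (0.01942 − 0.0005094)/0.03996 = 0.47.

0.47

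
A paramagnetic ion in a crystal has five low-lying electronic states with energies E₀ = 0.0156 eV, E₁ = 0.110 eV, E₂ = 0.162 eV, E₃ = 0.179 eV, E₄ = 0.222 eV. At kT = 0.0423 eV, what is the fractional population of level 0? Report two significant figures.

0.86

Eᵢ/kT = 0.3688, 2.600, 3.830, 4.232, 5.248.
Z = Σ e^(−Eᵢ/kT) = e^(−0.3688) + e^(−2.600) + e^(−3.830) + e^(−4.232) + e^(−5.248) = 0.6916 + 0.07427 + 0.02171 + 0.01452 + 0.005258 = 0.8074.
P₀ = e^(−E₀/kT) / Z = 0.6916/0.8074 = 0.86.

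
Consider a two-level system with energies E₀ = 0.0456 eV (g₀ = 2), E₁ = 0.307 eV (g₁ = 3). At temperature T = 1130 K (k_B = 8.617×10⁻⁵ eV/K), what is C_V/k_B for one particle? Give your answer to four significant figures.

0.6071

k_BT = 8.617×10⁻⁵ × 1130 K = 0.0973721 eV.
Eᵢ/kT = 0.468307, 3.15285.
Z = Σ gᵢe^(−Eᵢ/kT) = 2·e^(−0.468307) + 3·e^(−3.15285) = 1.25212 + 0.128191 = 1.38031.
⟨E⟩ = 0.0698766 eV, ⟨E²⟩ = 0.0106393 eV².
C_V/k_B = (⟨E²⟩ − ⟨E⟩²)/(kT)² = (0.0106393 − 0.00488274)/0.00948133 = 0.6071.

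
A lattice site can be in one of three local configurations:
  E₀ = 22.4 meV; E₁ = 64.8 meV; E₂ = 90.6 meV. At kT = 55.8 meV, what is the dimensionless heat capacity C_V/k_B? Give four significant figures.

Eᵢ/kT = 0.401434, 1.16129, 1.62366.
Z = Σ e^(−Eᵢ/kT) = e^(−0.401434) + e^(−1.16129) + e^(−1.62366) = 0.669359 + 0.313082 + 0.197176 = 1.17962.
⟨E⟩ = 45.0531 meV, ⟨E²⟩ = 2771.23 meV².
C_V/k_B = (⟨E²⟩ − ⟨E⟩²)/(kT)² = (2771.23 − 2029.78)/3113.64 = 0.2381.

0.2381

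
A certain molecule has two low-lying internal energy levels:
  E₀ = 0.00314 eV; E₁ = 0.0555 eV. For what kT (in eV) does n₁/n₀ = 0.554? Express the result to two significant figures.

n₁/n₀ = exp[−(E₁−E₀)/kT] = 0.554.
⇒ (E₁−E₀)/kT = ln(1/0.554) = ln(1.805) = 0.5906.
kT = 0.05236 eV / 0.5906 = 0.089 eV.

0.089 eV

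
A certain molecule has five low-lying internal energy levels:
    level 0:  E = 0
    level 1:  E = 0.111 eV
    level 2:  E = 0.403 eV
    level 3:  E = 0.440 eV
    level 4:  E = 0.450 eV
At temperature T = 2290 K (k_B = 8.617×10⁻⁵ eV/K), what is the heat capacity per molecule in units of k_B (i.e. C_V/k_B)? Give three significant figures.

k_BT = 8.617×10⁻⁵ × 2290 K = 0.19733 eV.
Eᵢ/kT = 0, 0.56251, 2.0423, 2.2298, 2.2804.
Z = Σ e^(−Eᵢ/kT) = e^(−0) + e^(−0.56251) + e^(−2.0423) + e^(−2.2298) + e^(−2.2804) = 1.0000 + 0.56978 + 0.12973 + 0.10755 + 0.10224 = 1.9093.
⟨E⟩ = 0.10939 eV, ⟨E²⟩ = 0.036461 eV².
C_V/k_B = (⟨E²⟩ − ⟨E⟩²)/(kT)² = (0.036461 − 0.011966)/0.038939 = 0.629.

0.629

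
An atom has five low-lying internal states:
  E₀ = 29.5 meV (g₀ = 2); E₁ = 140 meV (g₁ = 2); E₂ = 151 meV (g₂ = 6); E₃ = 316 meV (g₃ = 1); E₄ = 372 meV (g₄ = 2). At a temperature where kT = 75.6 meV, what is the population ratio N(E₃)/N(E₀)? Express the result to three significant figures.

0.0113

n₃/n₀ = (g₃/g₀) exp[−(E₃−E₀)/kT] = (1/2) × exp(−(286.5 meV)/(75.6 meV)) = (1/2) × exp(-3.7897) = 0.0113.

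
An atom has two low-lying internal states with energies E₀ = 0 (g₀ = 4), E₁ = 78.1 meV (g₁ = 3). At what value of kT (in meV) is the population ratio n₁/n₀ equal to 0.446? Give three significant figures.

n₁/n₀ = (g₁/g₀) exp[−(E₁−E₀)/kT] = 0.446.
⇒ (E₁−E₀)/kT = ln((3/4)/0.446) = ln(1.6816) = 0.51975.
kT = 78.1 meV / 0.51975 = 150 meV.

150 meV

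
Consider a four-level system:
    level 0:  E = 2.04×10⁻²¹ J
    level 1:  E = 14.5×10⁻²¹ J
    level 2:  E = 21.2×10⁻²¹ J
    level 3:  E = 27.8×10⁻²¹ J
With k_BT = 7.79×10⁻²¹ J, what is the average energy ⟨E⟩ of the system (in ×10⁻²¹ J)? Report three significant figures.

5.89 ×10⁻²¹ J

Eᵢ/kT = 0.26187, 1.8614, 2.7214, 3.5687.
Z = Σ e^(−Eᵢ/kT) = e^(−0.26187) + e^(−1.8614) + e^(−2.7214) + e^(−3.5687) = 0.76961 + 0.15545 + 0.065783 + 0.028192 = 1.0190.
⟨E⟩ = Σ Eᵢ e^(−Eᵢ/kT) / Z = (2.04·0.76961 + 14.5·0.15545 + 21.2·0.065783 + 27.8·0.028192) / 1.0190 = 5.89 ×10⁻²¹ J.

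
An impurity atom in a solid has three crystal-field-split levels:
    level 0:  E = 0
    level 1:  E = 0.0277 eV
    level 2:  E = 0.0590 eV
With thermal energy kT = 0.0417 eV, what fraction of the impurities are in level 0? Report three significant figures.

0.569

Eᵢ/kT = 0, 0.66427, 1.4149.
Z = Σ e^(−Eᵢ/kT) = e^(−0) + e^(−0.66427) + e^(−1.4149) = 1.0000 + 0.51465 + 0.24295 = 1.7576.
P₀ = e^(−E₀/kT) / Z = 1.0000/1.7576 = 0.569.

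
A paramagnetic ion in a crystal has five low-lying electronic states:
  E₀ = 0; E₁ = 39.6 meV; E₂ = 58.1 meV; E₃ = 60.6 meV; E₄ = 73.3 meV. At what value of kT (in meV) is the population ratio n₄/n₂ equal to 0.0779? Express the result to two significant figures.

n₄/n₂ = exp[−(E₄−E₂)/kT] = 0.0779.
⇒ (E₄−E₂)/kT = ln(1/0.0779) = ln(12.84) = 2.553.
kT = 15.2 meV / 2.553 = 6.0 meV.

6.0 meV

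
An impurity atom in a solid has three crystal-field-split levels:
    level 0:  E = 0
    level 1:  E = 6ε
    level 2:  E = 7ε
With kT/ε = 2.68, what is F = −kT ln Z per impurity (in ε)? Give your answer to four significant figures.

Eᵢ/kT = 0, 2.23881, 2.61194.
Z = Σ e^(−Eᵢ/kT) = e^(−0) + e^(−2.23881) + e^(−2.61194) = 1.00000 + 0.106585 + 0.0733920 = 1.17998.
F = −kT ln Z = −2.68 × ln(1.17998) = −2.68 × 0.165497 = -0.4435 ε.

-0.4435 ε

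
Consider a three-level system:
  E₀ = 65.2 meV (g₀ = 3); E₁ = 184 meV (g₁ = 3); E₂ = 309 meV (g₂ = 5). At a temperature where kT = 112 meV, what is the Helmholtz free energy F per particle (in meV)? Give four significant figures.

-105.9 meV

Eᵢ/kT = 0.582143, 1.64286, 2.75893.
Z = Σ gᵢe^(−Eᵢ/kT) = 3·e^(−0.582143) + 3·e^(−1.64286) + 5·e^(−2.75893) = 1.67610 + 0.580278 + 0.316798 = 2.57318.
F = −kT ln Z = −112 × ln(2.57318) = −112 × 0.945142 = -105.9 meV.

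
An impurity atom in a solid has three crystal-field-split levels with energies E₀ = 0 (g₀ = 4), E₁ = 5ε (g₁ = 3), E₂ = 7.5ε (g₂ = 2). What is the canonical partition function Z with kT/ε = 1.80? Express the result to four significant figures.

Eᵢ/kT = 0, 2.77778, 4.16667.
Z = Σ gᵢe^(−Eᵢ/kT) = 4·e^(−0) + 3·e^(−2.77778) + 2·e^(−4.16667) = 4.00000 + 0.186529 + 0.0310076 = 4.21754.

Z = 4.218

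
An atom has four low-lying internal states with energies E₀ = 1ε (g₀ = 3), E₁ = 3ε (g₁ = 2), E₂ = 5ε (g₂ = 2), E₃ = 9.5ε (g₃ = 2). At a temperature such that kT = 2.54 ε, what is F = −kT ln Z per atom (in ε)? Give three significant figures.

-2.76 ε

Eᵢ/kT = 0.39370, 1.1811, 1.9685, 3.7402.
Z = Σ gᵢe^(−Eᵢ/kT) = 3·e^(−0.39370) + 2·e^(−1.1811) + 2·e^(−1.9685) + 2·e^(−3.7402) = 2.0237 + 0.61388 + 0.27933 + 0.047499 = 2.9644.
F = −kT ln Z = −2.54 × ln(2.9644) = −2.54 × 1.0867 = -2.76 ε.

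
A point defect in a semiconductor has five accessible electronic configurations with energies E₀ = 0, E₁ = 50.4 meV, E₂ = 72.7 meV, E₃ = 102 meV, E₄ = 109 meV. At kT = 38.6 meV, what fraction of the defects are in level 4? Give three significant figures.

Eᵢ/kT = 0, 1.3057, 1.8834, 2.6425, 2.8238.
Z = Σ e^(−Eᵢ/kT) = e^(−0) + e^(−1.3057) + e^(−1.8834) + e^(−2.6425) + e^(−2.8238) = 1.0000 + 0.27098 + 0.15207 + 0.071183 + 0.059380 = 1.5536.
P₄ = e^(−E₄/kT) / Z = 0.059380/1.5536 = 0.0382.

0.0382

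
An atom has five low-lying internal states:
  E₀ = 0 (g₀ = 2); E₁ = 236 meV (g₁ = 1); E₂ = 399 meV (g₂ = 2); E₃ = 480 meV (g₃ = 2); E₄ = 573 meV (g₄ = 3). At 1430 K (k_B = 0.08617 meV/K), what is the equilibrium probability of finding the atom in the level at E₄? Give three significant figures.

k_BT = 0.08617 × 1430 K = 123.22 meV.
Eᵢ/kT = 0, 1.9153, 3.2381, 3.8955, 4.6502.
Z = Σ gᵢe^(−Eᵢ/kT) = 2·e^(−0) + 1·e^(−1.9153) + 2·e^(−3.2381) + 2·e^(−3.8955) + 3·e^(−4.6502) = 2.0000 + 0.14730 + 0.078477 + 0.040666 + 0.028679 = 2.2951.
P₄ = g₄ e^(−E₄/kT) / Z = 0.028679/2.2951 = 0.0125.

0.0125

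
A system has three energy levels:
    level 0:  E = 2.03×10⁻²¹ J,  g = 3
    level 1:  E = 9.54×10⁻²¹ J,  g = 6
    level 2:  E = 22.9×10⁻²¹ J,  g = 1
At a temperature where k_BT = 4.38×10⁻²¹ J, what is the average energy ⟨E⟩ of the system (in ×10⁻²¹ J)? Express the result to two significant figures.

Eᵢ/kT = 0.4635, 2.178, 5.228.
Z = Σ gᵢe^(−Eᵢ/kT) = 3·e^(−0.4635) + 6·e^(−2.178) + 1·e^(−5.228) = 1.887 + 0.6796 + 0.005364 = 2.572.
⟨E⟩ = Σ Eᵢ gᵢe^(−Eᵢ/kT) / Z = (2.03·1.887 + 9.54·0.6796 + 22.9·0.005364) / 2.572 = 4.1 ×10⁻²¹ J.

4.1 ×10⁻²¹ J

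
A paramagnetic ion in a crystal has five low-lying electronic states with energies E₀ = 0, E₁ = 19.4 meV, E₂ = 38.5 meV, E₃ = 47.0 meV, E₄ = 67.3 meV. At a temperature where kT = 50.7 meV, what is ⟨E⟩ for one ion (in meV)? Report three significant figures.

Eᵢ/kT = 0, 0.38264, 0.75937, 0.92702, 1.3274.
Z = Σ e^(−Eᵢ/kT) = e^(−0) + e^(−0.38264) + e^(−0.75937) + e^(−0.92702) + e^(−1.3274) = 1.0000 + 0.68206 + 0.46796 + 0.39573 + 0.26517 = 2.8109.
⟨E⟩ = Σ Eᵢ e^(−Eᵢ/kT) / Z = (0·1.0000 + 19.4·0.68206 + 38.5·0.46796 + 47.0·0.39573 + 67.3·0.26517) / 2.8109 = 24.1 meV.

24.1 meV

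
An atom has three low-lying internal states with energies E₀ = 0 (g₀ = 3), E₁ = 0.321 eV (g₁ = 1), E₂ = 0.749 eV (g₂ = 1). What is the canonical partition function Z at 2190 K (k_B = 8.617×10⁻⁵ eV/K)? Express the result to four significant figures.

Z = 3.201

k_BT = 8.617×10⁻⁵ × 2190 K = 0.188712 eV.
Eᵢ/kT = 0, 1.70100, 3.96901.
Z = Σ gᵢe^(−Eᵢ/kT) = 3·e^(−0) + 1·e^(−1.70100) + 1·e^(−3.96901) = 3.00000 + 0.182501 + 0.0188921 = 3.20139.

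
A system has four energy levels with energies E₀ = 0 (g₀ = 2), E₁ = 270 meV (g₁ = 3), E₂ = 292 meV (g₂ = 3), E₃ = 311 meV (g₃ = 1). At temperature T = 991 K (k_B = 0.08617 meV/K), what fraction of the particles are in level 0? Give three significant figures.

k_BT = 0.08617 × 991 K = 85.394 meV.
Eᵢ/kT = 0, 3.1618, 3.4194, 3.6419.
Z = Σ gᵢe^(−Eᵢ/kT) = 2·e^(−0) + 3·e^(−3.1618) + 3·e^(−3.4194) + 1·e^(−3.6419) = 2.0000 + 0.12705 + 0.098196 + 0.026203 = 2.2514.
P₀ = g₀ e^(−E₀/kT) / Z = 2.0000/2.2514 = 0.888.

0.888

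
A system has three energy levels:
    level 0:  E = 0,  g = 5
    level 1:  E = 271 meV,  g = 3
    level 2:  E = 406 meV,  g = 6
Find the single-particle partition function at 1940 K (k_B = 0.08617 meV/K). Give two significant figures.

k_BT = 0.08617 × 1940 K = 167.2 meV.
Eᵢ/kT = 0, 1.621, 2.428.
Z = Σ gᵢe^(−Eᵢ/kT) = 5·e^(−0) + 3·e^(−1.621) + 6·e^(−2.428) = 5.000 + 0.5931 + 0.5293 = 6.122.

Z = 6.1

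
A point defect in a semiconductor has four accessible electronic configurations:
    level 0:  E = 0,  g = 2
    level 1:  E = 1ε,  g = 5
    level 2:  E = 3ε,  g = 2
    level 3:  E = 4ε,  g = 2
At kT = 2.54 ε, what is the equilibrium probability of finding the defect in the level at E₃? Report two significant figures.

0.065

Eᵢ/kT = 0, 0.3937, 1.181, 1.575.
Z = Σ gᵢe^(−Eᵢ/kT) = 2·e^(−0) + 5·e^(−0.3937) + 2·e^(−1.181) + 2·e^(−1.575) = 2.000 + 3.373 + 0.6139 + 0.4140 = 6.401.
P₃ = g₃ e^(−E₃/kT) / Z = 0.4140/6.401 = 0.065.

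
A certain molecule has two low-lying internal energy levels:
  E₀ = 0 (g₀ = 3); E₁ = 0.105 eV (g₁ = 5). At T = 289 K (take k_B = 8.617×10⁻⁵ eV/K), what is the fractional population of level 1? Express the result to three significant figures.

0.0240

k_BT = 8.617×10⁻⁵ × 289 K = 0.024903 eV.
Eᵢ/kT = 0, 4.2164.
Z = Σ gᵢe^(−Eᵢ/kT) = 3·e^(−0) + 5·e^(−4.2164) = 3.0000 + 0.073758 = 3.0738.
P₁ = g₁ e^(−E₁/kT) / Z = 0.073758/3.0738 = 0.0240.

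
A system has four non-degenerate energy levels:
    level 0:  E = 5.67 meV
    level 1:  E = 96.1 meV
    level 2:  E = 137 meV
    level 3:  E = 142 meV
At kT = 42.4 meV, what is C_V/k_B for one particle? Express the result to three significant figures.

Eᵢ/kT = 0.13373, 2.2665, 3.2311, 3.3491.
Z = Σ e^(−Eᵢ/kT) = e^(−0.13373) + e^(−2.2665) + e^(−3.2311) + e^(−3.3491) = 0.87483 + 0.10367 + 0.039514 + 0.035116 = 1.0531.
⟨E⟩ = 24.046 meV, ⟨E²⟩ = 2312.5 meV².
C_V/k_B = (⟨E²⟩ − ⟨E⟩²)/(kT)² = (2312.5 − 578.21)/1797.8 = 0.965.

0.965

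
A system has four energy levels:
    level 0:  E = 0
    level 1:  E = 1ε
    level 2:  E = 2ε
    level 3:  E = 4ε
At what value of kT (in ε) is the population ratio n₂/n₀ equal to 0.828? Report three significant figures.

10.6 ε

n₂/n₀ = exp[−(E₂−E₀)/kT] = 0.828.
⇒ (E₂−E₀)/kT = ln(1/0.828) = ln(1.2077) = 0.18872.
kT = 2ε / 0.18872 = 10.6 ε.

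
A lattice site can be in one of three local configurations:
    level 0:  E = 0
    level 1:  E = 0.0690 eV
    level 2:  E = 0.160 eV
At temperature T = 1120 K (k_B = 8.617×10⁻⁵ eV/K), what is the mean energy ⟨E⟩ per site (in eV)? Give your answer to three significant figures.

k_BT = 8.617×10⁻⁵ × 1120 K = 0.096510 eV.
Eᵢ/kT = 0, 0.71495, 1.6579.
Z = Σ e^(−Eᵢ/kT) = e^(−0) + e^(−0.71495) + e^(−1.6579) = 1.0000 + 0.48922 + 0.19054 = 1.6798.
⟨E⟩ = Σ Eᵢ e^(−Eᵢ/kT) / Z = (0·1.0000 + 0.0690·0.48922 + 0.160·0.19054) / 1.6798 = 0.0382 eV.

0.0382 eV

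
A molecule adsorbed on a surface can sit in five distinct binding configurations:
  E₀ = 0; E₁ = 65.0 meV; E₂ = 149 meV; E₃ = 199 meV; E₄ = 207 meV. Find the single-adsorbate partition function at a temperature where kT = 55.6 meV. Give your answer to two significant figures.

Z = 1.4

Eᵢ/kT = 0, 1.169, 2.680, 3.579, 3.723.
Z = Σ e^(−Eᵢ/kT) = e^(−0) + e^(−1.169) + e^(−2.680) + e^(−3.579) + e^(−3.723) = 1.000 + 0.3107 + 0.06856 + 0.02790 + 0.02416 = 1.431.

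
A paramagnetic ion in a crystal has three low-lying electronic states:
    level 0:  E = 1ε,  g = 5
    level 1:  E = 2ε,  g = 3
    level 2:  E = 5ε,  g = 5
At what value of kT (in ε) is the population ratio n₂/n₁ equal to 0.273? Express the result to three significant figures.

1.66 ε

n₂/n₁ = (g₂/g₁) exp[−(E₂−E₁)/kT] = 0.273.
⇒ (E₂−E₁)/kT = ln((5/3)/0.273) = ln(6.1050) = 1.8091.
kT = 3ε / 1.8091 = 1.66 ε.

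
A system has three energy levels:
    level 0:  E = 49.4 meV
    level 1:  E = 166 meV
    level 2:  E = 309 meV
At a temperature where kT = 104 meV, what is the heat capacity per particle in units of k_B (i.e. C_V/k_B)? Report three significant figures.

Eᵢ/kT = 0.47500, 1.5962, 2.9712.
Z = Σ e^(−Eᵢ/kT) = e^(−0.47500) + e^(−1.5962) + e^(−2.9712) = 0.62189 + 0.20267 + 0.051242 = 0.87580.
⟨E⟩ = 91.572 meV, ⟨E²⟩ = 13696 meV².
C_V/k_B = (⟨E²⟩ − ⟨E⟩²)/(kT)² = (13696 − 8385.4)/10816 = 0.491.

0.491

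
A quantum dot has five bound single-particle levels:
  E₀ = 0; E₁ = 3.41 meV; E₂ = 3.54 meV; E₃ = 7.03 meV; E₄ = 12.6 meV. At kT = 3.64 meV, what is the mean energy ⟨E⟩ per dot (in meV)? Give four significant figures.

Eᵢ/kT = 0, 0.936813, 0.972527, 1.93132, 3.46154.
Z = Σ e^(−Eᵢ/kT) = e^(−0) + e^(−0.936813) + e^(−0.972527) + e^(−1.93132) + e^(−3.46154) = 1.00000 + 0.391875 + 0.378126 + 0.144957 + 0.0313814 = 1.94634.
⟨E⟩ = Σ Eᵢ e^(−Eᵢ/kT) / Z = (0·1.00000 + 3.41·0.391875 + 3.54·0.378126 + 7.03·0.144957 + 12.6·0.0313814) / 1.94634 = 2.101 meV.

2.101 meV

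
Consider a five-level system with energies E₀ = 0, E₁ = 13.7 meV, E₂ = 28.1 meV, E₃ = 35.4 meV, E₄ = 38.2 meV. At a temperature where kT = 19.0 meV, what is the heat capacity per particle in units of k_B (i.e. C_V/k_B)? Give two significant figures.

Eᵢ/kT = 0, 0.7211, 1.479, 1.863, 2.011.
Z = Σ e^(−Eᵢ/kT) = e^(−0) + e^(−0.7211) + e^(−1.479) + e^(−1.863) + e^(−2.011) = 1.000 + 0.4862 + 0.2279 + 0.1552 + 0.1339 = 2.003.
⟨E⟩ = 11.82 meV, ⟨E²⟩ = 330.0 meV².
C_V/k_B = (⟨E²⟩ − ⟨E⟩²)/(kT)² = (330.0 − 139.7)/361.0 = 0.53.

0.53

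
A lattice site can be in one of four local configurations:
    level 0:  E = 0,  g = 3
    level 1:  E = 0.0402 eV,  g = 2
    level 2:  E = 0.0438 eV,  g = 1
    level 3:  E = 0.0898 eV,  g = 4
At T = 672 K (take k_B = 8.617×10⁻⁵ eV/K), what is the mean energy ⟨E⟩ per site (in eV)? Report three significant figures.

0.0257 eV

k_BT = 8.617×10⁻⁵ × 672 K = 0.057906 eV.
Eᵢ/kT = 0, 0.69423, 0.75640, 1.5508.
Z = Σ gᵢe^(−Eᵢ/kT) = 3·e^(−0) + 2·e^(−0.69423) + 1·e^(−0.75640) + 4·e^(−1.5508) = 3.0000 + 0.99892 + 0.46935 + 0.84831 = 5.3166.
⟨E⟩ = Σ Eᵢ gᵢe^(−Eᵢ/kT) / Z = (0·3.0000 + 0.0402·0.99892 + 0.0438·0.46935 + 0.0898·0.84831) / 5.3166 = 0.0257 eV.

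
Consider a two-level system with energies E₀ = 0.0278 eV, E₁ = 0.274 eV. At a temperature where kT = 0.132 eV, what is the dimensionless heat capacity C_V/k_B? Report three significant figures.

0.404

Eᵢ/kT = 0.21061, 2.0758.
Z = Σ e^(−Eᵢ/kT) = e^(−0.21061) + e^(−2.0758) = 0.81009 + 0.12546 = 0.93555.
⟨E⟩ = 0.060816 eV, ⟨E²⟩ = 0.010737 eV².
C_V/k_B = (⟨E²⟩ − ⟨E⟩²)/(kT)² = (0.010737 − 0.0036986)/0.017424 = 0.404.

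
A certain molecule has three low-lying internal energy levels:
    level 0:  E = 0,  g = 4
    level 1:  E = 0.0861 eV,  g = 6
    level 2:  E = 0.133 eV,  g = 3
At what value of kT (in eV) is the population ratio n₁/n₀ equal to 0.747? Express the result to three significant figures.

n₁/n₀ = (g₁/g₀) exp[−(E₁−E₀)/kT] = 0.747.
⇒ (E₁−E₀)/kT = ln((6/4)/0.747) = ln(2.0080) = 0.69714.
kT = 0.0861 eV / 0.69714 = 0.124 eV.

0.124 eV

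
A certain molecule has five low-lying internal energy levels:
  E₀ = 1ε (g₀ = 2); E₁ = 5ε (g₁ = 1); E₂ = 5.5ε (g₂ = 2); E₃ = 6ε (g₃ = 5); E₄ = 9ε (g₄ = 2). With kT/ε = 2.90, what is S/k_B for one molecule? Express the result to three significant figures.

2.09

Eᵢ/kT = 0.34483, 1.7241, 1.8966, 2.0690, 3.1034.
Z = Σ gᵢe^(−Eᵢ/kT) = 2·e^(−0.34483) + 1·e^(−1.7241) + 2·e^(−1.8966) + 5·e^(−2.0690) + 2·e^(−3.1034) = 1.4167 + 0.17833 + 0.30016 + 0.63156 + 0.089793 = 2.6165.
⟨E⟩ = Σ EᵢPᵢ = 3.2703 ε.
S/k_B = ln Z + ⟨E⟩/kT = ln(2.6165) + 3.2703/2.90 = 0.96184 + 1.1277 = 2.09.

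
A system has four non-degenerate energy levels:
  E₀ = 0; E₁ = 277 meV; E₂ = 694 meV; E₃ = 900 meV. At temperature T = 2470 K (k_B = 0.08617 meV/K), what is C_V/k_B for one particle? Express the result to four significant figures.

0.6857

k_BT = 0.08617 × 2470 K = 212.840 meV.
Eᵢ/kT = 0, 1.30145, 3.26067, 4.22853.
Z = Σ e^(−Eᵢ/kT) = e^(−0) + e^(−1.30145) + e^(−3.26067) + e^(−4.22853) = 1.00000 + 0.272137 + 0.0383627 + 0.0145738 = 1.32507.
⟨E⟩ = 86.8800 meV, ⟨E²⟩ = 38611.1 meV².
C_V/k_B = (⟨E²⟩ − ⟨E⟩²)/(kT)² = (38611.1 − 7548.13)/45300.9 = 0.6857.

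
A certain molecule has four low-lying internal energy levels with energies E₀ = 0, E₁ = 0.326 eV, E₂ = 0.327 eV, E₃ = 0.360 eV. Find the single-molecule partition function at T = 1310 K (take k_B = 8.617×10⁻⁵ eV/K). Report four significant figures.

k_BT = 8.617×10⁻⁵ × 1310 K = 0.112883 eV.
Eᵢ/kT = 0, 2.88795, 2.89680, 3.18914.
Z = Σ e^(−Eᵢ/kT) = e^(−0) + e^(−2.88795) + e^(−2.89680) + e^(−3.18914) = 1.00000 + 0.0556903 + 0.0551996 + 0.0412073 = 1.15210.

Z = 1.152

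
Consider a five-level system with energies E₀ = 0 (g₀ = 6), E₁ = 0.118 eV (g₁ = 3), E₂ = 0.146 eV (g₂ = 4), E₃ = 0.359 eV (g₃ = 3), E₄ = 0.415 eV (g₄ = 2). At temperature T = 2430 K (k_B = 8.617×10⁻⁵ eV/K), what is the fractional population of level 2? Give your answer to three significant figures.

k_BT = 8.617×10⁻⁵ × 2430 K = 0.20939 eV.
Eᵢ/kT = 0, 0.56354, 0.69726, 1.7145, 1.9819.
Z = Σ gᵢe^(−Eᵢ/kT) = 6·e^(−0) + 3·e^(−0.56354) + 4·e^(−0.69726) + 3·e^(−1.7145) + 2·e^(−1.9819) = 6.0000 + 1.7076 + 1.9918 + 0.54016 + 0.27561 = 10.515.
P₂ = g₂ e^(−E₂/kT) / Z = 1.9918/10.515 = 0.189.

0.189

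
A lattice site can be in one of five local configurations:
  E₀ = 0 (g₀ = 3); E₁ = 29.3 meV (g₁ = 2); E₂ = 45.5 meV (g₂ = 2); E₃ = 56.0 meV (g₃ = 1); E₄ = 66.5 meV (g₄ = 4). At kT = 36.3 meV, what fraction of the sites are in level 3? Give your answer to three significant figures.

Eᵢ/kT = 0, 0.80716, 1.2534, 1.5427, 1.8320.
Z = Σ gᵢe^(−Eᵢ/kT) = 3·e^(−0) + 2·e^(−0.80716) + 2·e^(−1.2534) + 1·e^(−1.5427) + 4·e^(−1.8320) = 3.0000 + 0.89225 + 0.57106 + 0.21380 + 0.64037 = 5.3175.
P₃ = g₃ e^(−E₃/kT) / Z = 0.21380/5.3175 = 0.0402.

0.0402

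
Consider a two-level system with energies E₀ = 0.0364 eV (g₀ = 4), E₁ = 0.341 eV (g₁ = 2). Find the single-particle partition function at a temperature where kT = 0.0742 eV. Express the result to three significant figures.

Eᵢ/kT = 0.49057, 4.5957.
Z = Σ gᵢe^(−Eᵢ/kT) = 4·e^(−0.49057) + 2·e^(−4.5957) = 2.4491 + 0.020190 = 2.4693.

Z = 2.47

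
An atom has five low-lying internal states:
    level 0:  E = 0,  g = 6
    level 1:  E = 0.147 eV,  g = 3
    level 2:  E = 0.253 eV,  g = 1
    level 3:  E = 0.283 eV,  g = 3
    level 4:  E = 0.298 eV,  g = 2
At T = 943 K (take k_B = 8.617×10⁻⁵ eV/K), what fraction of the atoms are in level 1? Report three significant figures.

0.0736

k_BT = 8.617×10⁻⁵ × 943 K = 0.081258 eV.
Eᵢ/kT = 0, 1.8091, 3.1135, 3.4827, 3.6673.
Z = Σ gᵢe^(−Eᵢ/kT) = 6·e^(−0) + 3·e^(−1.8091) + 1·e^(−3.1135) + 3·e^(−3.4827) + 2·e^(−3.6673) = 6.0000 + 0.49140 + 0.044445 + 0.092173 + 0.051091 = 6.6791.
P₁ = g₁ e^(−E₁/kT) / Z = 0.49140/6.6791 = 0.0736.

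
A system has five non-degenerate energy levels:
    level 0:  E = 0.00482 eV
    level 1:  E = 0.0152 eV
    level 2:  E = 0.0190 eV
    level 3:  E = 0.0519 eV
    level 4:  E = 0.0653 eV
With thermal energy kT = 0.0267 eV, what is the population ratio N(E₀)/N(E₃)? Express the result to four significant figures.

5.832

n₀/n₃ = exp[−(E₀−E₃)/kT] = exp(−(-0.04708 eV)/(0.0267 eV)) = exp(1.76330) = 5.832.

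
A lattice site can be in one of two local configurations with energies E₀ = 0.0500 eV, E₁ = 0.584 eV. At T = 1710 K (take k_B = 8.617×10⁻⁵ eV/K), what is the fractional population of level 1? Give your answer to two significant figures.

k_BT = 8.617×10⁻⁵ × 1710 K = 0.1474 eV.
Eᵢ/kT = 0.3392, 3.962.
Z = Σ e^(−Eᵢ/kT) = e^(−0.3392) + e^(−3.962) = 0.7123 + 0.01903 = 0.7313.
P₁ = e^(−E₁/kT) / Z = 0.01903/0.7313 = 0.026.

0.026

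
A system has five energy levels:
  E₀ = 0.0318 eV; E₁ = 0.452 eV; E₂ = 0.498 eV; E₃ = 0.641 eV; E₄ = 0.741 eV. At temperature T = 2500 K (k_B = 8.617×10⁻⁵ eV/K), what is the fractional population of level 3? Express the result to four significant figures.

0.04370

k_BT = 8.617×10⁻⁵ × 2500 K = 0.215425 eV.
Eᵢ/kT = 0.147615, 2.09818, 2.31171, 2.97551, 3.43971.
Z = Σ e^(−Eᵢ/kT) = e^(−0.147615) + e^(−2.09818) + e^(−2.31171) + e^(−2.97551) + e^(−3.43971) = 0.862763 + 0.122680 + 0.0990917 + 0.0510214 + 0.0320740 = 1.16763.
P₃ = e^(−E₃/kT) / Z = 0.0510214/1.16763 = 0.04370.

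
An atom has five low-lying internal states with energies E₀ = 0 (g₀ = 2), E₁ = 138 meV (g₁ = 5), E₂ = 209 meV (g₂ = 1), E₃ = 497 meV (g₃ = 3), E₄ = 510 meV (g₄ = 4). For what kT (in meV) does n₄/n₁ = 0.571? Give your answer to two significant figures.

n₄/n₁ = (g₄/g₁) exp[−(E₄−E₁)/kT] = 0.571.
⇒ (E₄−E₁)/kT = ln((4/5)/0.571) = ln(1.401) = 0.3372.
kT = 372 meV / 0.3372 = 1100 meV.

1100 meV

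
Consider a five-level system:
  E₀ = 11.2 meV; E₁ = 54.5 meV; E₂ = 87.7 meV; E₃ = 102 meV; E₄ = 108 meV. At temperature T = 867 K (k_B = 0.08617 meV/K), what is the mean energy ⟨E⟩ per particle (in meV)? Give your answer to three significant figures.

53.4 meV

k_BT = 0.08617 × 867 K = 74.709 meV.
Eᵢ/kT = 0.14992, 0.72950, 1.1739, 1.3653, 1.4456.
Z = Σ e^(−Eᵢ/kT) = e^(−0.14992) + e^(−0.72950) + e^(−1.1739) + e^(−1.3653) + e^(−1.4456) = 0.86078 + 0.48215 + 0.30916 + 0.25530 + 0.23560 = 2.1430.
⟨E⟩ = Σ Eᵢ e^(−Eᵢ/kT) / Z = (11.2·0.86078 + 54.5·0.48215 + 87.7·0.30916 + 102·0.25530 + 108·0.23560) / 2.1430 = 53.4 meV.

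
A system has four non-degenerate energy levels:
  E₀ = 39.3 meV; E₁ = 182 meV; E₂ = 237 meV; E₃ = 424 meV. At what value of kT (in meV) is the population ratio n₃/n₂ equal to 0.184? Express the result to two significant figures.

n₃/n₂ = exp[−(E₃−E₂)/kT] = 0.184.
⇒ (E₃−E₂)/kT = ln(1/0.184) = ln(5.435) = 1.693.
kT = 187 meV / 1.693 = 110 meV.

110 meV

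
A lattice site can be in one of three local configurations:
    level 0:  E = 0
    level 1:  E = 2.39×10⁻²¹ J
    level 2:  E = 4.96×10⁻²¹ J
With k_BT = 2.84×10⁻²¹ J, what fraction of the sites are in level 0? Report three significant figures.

Eᵢ/kT = 0, 0.84155, 1.7465.
Z = Σ e^(−Eᵢ/kT) = e^(−0) + e^(−0.84155) + e^(−1.7465) = 1.0000 + 0.43104 + 0.17438 = 1.6054.
P₀ = e^(−E₀/kT) / Z = 1.0000/1.6054 = 0.623.

0.623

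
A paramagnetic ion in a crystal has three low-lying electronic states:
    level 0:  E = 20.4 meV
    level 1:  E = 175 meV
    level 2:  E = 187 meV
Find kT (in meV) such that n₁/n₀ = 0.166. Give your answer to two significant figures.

86 meV

n₁/n₀ = exp[−(E₁−E₀)/kT] = 0.166.
⇒ (E₁−E₀)/kT = ln(1/0.166) = ln(6.024) = 1.796.
kT = 154.6 meV / 1.796 = 86 meV.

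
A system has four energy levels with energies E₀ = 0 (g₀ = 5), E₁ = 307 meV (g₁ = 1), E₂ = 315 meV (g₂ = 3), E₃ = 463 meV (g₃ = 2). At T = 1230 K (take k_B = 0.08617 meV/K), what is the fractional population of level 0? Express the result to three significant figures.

0.955

k_BT = 0.08617 × 1230 K = 105.99 meV.
Eᵢ/kT = 0, 2.8965, 2.9720, 4.3683.
Z = Σ gᵢe^(−Eᵢ/kT) = 5·e^(−0) + 1·e^(−2.8965) + 3·e^(−2.9720) + 2·e^(−4.3683) = 5.0000 + 0.055216 + 0.15360 + 0.025346 = 5.2342.
P₀ = g₀ e^(−E₀/kT) / Z = 5.0000/5.2342 = 0.955.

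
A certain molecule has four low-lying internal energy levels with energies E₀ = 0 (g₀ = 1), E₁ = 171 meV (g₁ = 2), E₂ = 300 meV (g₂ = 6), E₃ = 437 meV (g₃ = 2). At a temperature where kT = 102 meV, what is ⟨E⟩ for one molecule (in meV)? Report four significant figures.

Eᵢ/kT = 0, 1.67647, 2.94118, 4.28431.
Z = Σ gᵢe^(−Eᵢ/kT) = 1·e^(−0) + 2·e^(−1.67647) + 6·e^(−2.94118) + 2·e^(−4.28431) = 1.00000 + 0.374066 + 0.316820 + 0.0275663 = 1.71845.
⟨E⟩ = Σ Eᵢ gᵢe^(−Eᵢ/kT) / Z = (0·1.00000 + 171·0.374066 + 300·0.316820 + 437·0.0275663) / 1.71845 = 99.54 meV.

99.54 meV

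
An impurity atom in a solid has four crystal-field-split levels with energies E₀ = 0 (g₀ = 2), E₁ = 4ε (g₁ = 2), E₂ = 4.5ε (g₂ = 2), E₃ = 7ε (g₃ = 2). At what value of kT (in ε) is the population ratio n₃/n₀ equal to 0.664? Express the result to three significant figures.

17.1 ε

n₃/n₀ = (g₃/g₀) exp[−(E₃−E₀)/kT] = 0.664.
⇒ (E₃−E₀)/kT = ln((2/2)/0.664) = ln(1.5060) = 0.40946.
kT = 7ε / 0.40946 = 17.1 ε.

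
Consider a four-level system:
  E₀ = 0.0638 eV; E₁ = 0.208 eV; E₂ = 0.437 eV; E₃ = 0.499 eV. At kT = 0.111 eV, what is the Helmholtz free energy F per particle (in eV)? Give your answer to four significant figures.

Eᵢ/kT = 0.574775, 1.87387, 3.93694, 4.49550.
Z = Σ e^(−Eᵢ/kT) = e^(−0.574775) + e^(−1.87387) + e^(−3.93694) + e^(−4.49550) = 0.562831 + 0.153528 + 0.0195078 + 0.0111591 = 0.747026.
F = −kT ln Z = −0.111 × ln(0.747026) = −0.111 × -0.291655 = 0.03237 eV.

0.03237 eV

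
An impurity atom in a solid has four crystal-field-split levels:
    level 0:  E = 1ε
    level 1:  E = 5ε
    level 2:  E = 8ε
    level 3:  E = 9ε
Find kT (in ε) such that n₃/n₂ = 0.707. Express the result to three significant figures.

2.88 ε

n₃/n₂ = exp[−(E₃−E₂)/kT] = 0.707.
⇒ (E₃−E₂)/kT = ln(1/0.707) = ln(1.4144) = 0.34671.
kT = 1ε / 0.34671 = 2.88 ε.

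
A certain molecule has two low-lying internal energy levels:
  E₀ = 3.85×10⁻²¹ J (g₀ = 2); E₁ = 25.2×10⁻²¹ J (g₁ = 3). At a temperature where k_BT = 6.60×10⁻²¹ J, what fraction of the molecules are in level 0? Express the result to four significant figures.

Eᵢ/kT = 0.583333, 3.81818.
Z = Σ gᵢe^(−Eᵢ/kT) = 2·e^(−0.583333) + 3·e^(−3.81818) = 1.11607 + 0.0659032 = 1.18197.
P₀ = g₀ e^(−E₀/kT) / Z = 1.11607/1.18197 = 0.9442.

0.9442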